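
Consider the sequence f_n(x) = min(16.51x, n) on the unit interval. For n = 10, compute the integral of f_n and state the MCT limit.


f(x) = 16.51x on [0,1]; f_n(x) = min(16.51x, n). At n = 10:
Step 1: f(x) reaches 10 at x = 10/16.51 = 0.605694
Step 2: integral(f_10) = integral(16.51x, 0, 0.605694) + integral(10, 0.605694, 1)
       = 16.51*0.605694^2/2 + 10*(1 - 0.605694)
       = 3.028468 + 3.943065
       = 6.971532
Step 3: As n -> infinity, f_n increases to f, so by MCT integral(f_n) -> integral(f) = 16.51/2 = 8.255.
Convergence: integral(f_10) = 6.971532 -> 8.255 as n -> infinity


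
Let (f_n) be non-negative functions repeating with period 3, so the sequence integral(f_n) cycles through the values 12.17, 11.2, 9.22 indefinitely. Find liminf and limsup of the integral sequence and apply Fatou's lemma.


The sequence (integral(f_n)) is periodic with period 3, repeating the values 12.17, 11.2, 9.22 indefinitely.
Step 1: For a periodic sequence, every tail (a_m, a_(m+1), ...) contains all 3 period values infinitely often.
Step 2: Hence inf of every tail = min of the period values = min(12.17, 11.2, 9.22) = 9.22.
        liminf_n integral(f_n) = sup over m of (inf of tail from m) = 9.22.
Step 3: Similarly sup of every tail = max of the period values = 12.17.
        limsup_n integral(f_n) = 12.17.
Step 4: Fatou's lemma: integral(liminf_n f_n) <= liminf_n integral(f_n) = 9.22.
        So the integral of the pointwise liminf is at most 9.22.


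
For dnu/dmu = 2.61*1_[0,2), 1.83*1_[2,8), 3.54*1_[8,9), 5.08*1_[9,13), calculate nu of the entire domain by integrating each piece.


Integrate each piece of the Radon-Nikodym derivative:
Step 1: integral_0^2 2.61 dx = 2.61*(2-0) = 2.61*2 = 5.22
Step 2: integral_2^8 1.83 dx = 1.83*(8-2) = 1.83*6 = 10.98
Step 3: integral_8^9 3.54 dx = 3.54*(9-8) = 3.54*1 = 3.54
Step 4: integral_9^13 5.08 dx = 5.08*(13-9) = 5.08*4 = 20.32
Total: 5.22 + 10.98 + 3.54 + 20.32 = 40.06


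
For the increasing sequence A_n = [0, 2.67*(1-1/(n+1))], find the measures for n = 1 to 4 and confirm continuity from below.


By continuity of measure from below: if A_n increases to A, then m(A_n) -> m(A).
Here A = [0, 2.67], so m(A) = 2.67
Step 1: a_1 = 2.67*(1 - 1/2) = 1.335, m(A_1) = 1.335
Step 2: a_2 = 2.67*(1 - 1/3) = 1.78, m(A_2) = 1.78
Step 3: a_3 = 2.67*(1 - 1/4) = 2.0025, m(A_3) = 2.0025
Step 4: a_4 = 2.67*(1 - 1/5) = 2.136, m(A_4) = 2.136
Limit: m(A_n) -> m([0,2.67]) = 2.67


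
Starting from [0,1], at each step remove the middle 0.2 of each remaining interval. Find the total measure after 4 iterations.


Step 1: At each step, fraction remaining = 1 - 0.2 = 0.8
Step 2: After 4 steps, measure = (0.8)^4
Step 3: Computing the power step by step:
  After step 1: 0.8
  After step 2: 0.64
  After step 3: 0.512
  After step 4: 0.4096
Result = 0.4096


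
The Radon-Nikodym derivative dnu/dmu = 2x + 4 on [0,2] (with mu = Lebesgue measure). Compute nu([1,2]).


nu(A) = integral_A (dnu/dmu) dmu = integral_1^2 (2x + 4) dx
Step 1: Antiderivative F(x) = (2/2)x^2 + 4x
Step 2: F(2) = (2/2)*2^2 + 4*2 = 4 + 8 = 12
Step 3: F(1) = (2/2)*1^2 + 4*1 = 1 + 4 = 5
Step 4: nu([1,2]) = F(2) - F(1) = 12 - 5 = 7


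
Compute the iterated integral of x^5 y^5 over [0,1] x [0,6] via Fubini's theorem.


By Fubini's theorem, the double integral factors as a product of single integrals:
Step 1: integral_0^1 x^5 dx = [x^6/6] from 0 to 1
     = 1^6/6 = 0.166667
Step 2: integral_0^6 y^5 dy = [y^6/6] from 0 to 6
     = 6^6/6 = 7776
Step 3: Double integral = 0.166667 * 7776 = 1296


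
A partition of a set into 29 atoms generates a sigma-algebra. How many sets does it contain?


Each element of the sigma-algebra is a union of some subset of the 29 atoms.
The number of such subsets is 2^29 = 536870912.


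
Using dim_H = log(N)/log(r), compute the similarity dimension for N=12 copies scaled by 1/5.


For a self-similar set with N copies scaled by 1/r:
dim_H = log(N)/log(r) = log(12)/log(5)
= 2.484907/1.609438
= 1.543959


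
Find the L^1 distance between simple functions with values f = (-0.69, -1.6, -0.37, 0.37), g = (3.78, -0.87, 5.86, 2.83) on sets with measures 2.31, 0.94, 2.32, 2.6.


Step 1: Compute differences f_i - g_i:
  -0.69 - 3.78 = -4.47
  -1.6 - -0.87 = -0.73
  -0.37 - 5.86 = -6.23
  0.37 - 2.83 = -2.46
Step 2: Compute |diff|^1 * measure for each set:
  |-4.47|^1 * 2.31 = 4.47 * 2.31 = 10.3257
  |-0.73|^1 * 0.94 = 0.73 * 0.94 = 0.6862
  |-6.23|^1 * 2.32 = 6.23 * 2.32 = 14.4536
  |-2.46|^1 * 2.6 = 2.46 * 2.6 = 6.396
Step 3: Sum = 31.8615
Step 4: ||f-g||_1 = (31.8615)^(1/1) = 31.8615


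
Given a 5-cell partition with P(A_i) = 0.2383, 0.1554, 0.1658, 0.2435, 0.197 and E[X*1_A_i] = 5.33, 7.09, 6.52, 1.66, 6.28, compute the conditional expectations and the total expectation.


For each cell A_i: E[X|A_i] = E[X*1_A_i] / P(A_i)
Step 1: E[X|A_1] = 5.33 / 0.2383 = 22.366765
Step 2: E[X|A_2] = 7.09 / 0.1554 = 45.624196
Step 3: E[X|A_3] = 6.52 / 0.1658 = 39.324487
Step 4: E[X|A_4] = 1.66 / 0.2435 = 6.817248
Step 5: E[X|A_5] = 6.28 / 0.197 = 31.878173
Verification: E[X] = sum E[X*1_A_i] = 5.33 + 7.09 + 6.52 + 1.66 + 6.28 = 26.88


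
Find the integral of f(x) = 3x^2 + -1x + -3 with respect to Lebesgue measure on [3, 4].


The Lebesgue integral of a Riemann-integrable function agrees with the Riemann integral.
Antiderivative F(x) = (3/3)x^3 + (-1/2)x^2 + -3x
F(4) = (3/3)*4^3 + (-1/2)*4^2 + -3*4
     = (3/3)*64 + (-1/2)*16 + -3*4
     = 64 + -8 + -12
     = 44
F(3) = 13.5
Integral = F(4) - F(3) = 44 - 13.5 = 30.5


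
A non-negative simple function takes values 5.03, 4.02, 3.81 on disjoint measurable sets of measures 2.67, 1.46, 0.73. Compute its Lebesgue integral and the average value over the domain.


Step 1: Integral = sum(value_i * measure_i)
= 5.03*2.67 + 4.02*1.46 + 3.81*0.73
= 13.4301 + 5.8692 + 2.7813
= 22.0806
Step 2: Total measure of domain = 2.67 + 1.46 + 0.73 = 4.86
Step 3: Average value = 22.0806 / 4.86 = 4.543333


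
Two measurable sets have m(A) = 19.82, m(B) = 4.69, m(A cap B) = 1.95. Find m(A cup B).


By inclusion-exclusion: m(A u B) = m(A) + m(B) - m(A n B)
= 19.82 + 4.69 - 1.95
= 22.56


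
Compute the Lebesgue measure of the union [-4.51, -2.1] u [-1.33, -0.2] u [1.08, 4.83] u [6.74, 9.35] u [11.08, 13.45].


For pairwise disjoint intervals, m(union) = sum of lengths.
= (-2.1 - -4.51) + (-0.2 - -1.33) + (4.83 - 1.08) + (9.35 - 6.74) + (13.45 - 11.08)
= 2.41 + 1.13 + 3.75 + 2.61 + 2.37
= 12.27


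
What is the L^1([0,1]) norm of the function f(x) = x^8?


Step 1: ||f||_1 = (integral_0^1 |x^8|^1 dx)^(1/1)
     = (integral_0^1 x^8 dx)^(1/1)
Step 2: integral_0^1 x^8 dx = [x^9/(9)] from 0 to 1 = 1^9/9
     = 1/9 = 0.111111
Step 3: ||f||_1 = (0.111111)^(1/1) = 0.111111


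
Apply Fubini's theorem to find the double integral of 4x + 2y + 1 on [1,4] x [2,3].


By Fubini, integrate in x first, then y.
Step 1: Fix y, integrate over x in [1,4]:
  integral(4x + 2y + 1, x=1..4)
  = 4*(4^2 - 1^2)/2 + (2y + 1)*(4 - 1)
  = 30 + (2y + 1)*3
  = 30 + 6y + 3
  = 33 + 6y
Step 2: Integrate over y in [2,3]:
  integral(33 + 6y, y=2..3)
  = 33*1 + 6*(3^2 - 2^2)/2
  = 33 + 15
  = 48


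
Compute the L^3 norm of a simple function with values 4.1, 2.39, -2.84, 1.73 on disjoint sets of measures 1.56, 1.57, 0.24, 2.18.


Step 1: Compute |f_i|^3 for each value:
  |4.1|^3 = 68.921
  |2.39|^3 = 13.651919
  |-2.84|^3 = 22.906304
  |1.73|^3 = 5.177717
Step 2: Multiply by measures and sum:
  68.921 * 1.56 = 107.51676
  13.651919 * 1.57 = 21.433513
  22.906304 * 0.24 = 5.497513
  5.177717 * 2.18 = 11.287423
Sum = 107.51676 + 21.433513 + 5.497513 + 11.287423 = 145.735209
Step 3: Take the p-th root:
||f||_3 = (145.735209)^(1/3) = 5.262452


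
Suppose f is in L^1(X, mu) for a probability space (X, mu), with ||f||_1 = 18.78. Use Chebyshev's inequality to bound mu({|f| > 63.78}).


Chebyshev/Markov inequality: mu(|f| > eps) <= (||f||_p / eps)^p
Step 1: ||f||_1 / eps = 18.78 / 63.78 = 0.29445
Step 2: Raise to power p = 1:
  (0.29445)^1 = 0.29445
Step 3: Therefore mu(|f| > 63.78) <= 0.29445


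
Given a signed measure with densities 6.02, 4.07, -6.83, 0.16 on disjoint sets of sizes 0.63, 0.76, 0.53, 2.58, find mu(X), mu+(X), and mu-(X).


Step 1: Compute signed measure on each set:
  Set 1: 6.02 * 0.63 = 3.7926
  Set 2: 4.07 * 0.76 = 3.0932
  Set 3: -6.83 * 0.53 = -3.6199
  Set 4: 0.16 * 2.58 = 0.4128
Step 2: Total signed measure = (3.7926) + (3.0932) + (-3.6199) + (0.4128)
     = 3.6787
Step 3: Positive part mu+(X) = sum of positive contributions = 7.2986
Step 4: Negative part mu-(X) = |sum of negative contributions| = 3.6199


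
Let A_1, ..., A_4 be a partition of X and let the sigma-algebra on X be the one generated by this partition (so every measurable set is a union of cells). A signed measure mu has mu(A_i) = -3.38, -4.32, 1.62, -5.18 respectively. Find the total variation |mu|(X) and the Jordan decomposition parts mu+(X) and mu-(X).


Step 1: Every measurable set is a union of atoms (the cells / points), so a Hahn decomposition is
  obtained by grouping atoms by sign: P = union of atoms with mu > 0, N = union of the remaining atoms.
  Atoms in P (indices): 3;  atoms in N (indices): 1, 2, 4
  Positive values: 1.62
  Negative values: -3.38, -4.32, -5.18
Step 2: mu+(X) = mu(P) = sum of positive atom values = 1.62
Step 3: mu-(X) = -mu(N) = sum of |negative atom values| = 12.88
Step 4: |mu|(X) = mu+(X) + mu-(X) = 1.62 + 12.88 = 14.5


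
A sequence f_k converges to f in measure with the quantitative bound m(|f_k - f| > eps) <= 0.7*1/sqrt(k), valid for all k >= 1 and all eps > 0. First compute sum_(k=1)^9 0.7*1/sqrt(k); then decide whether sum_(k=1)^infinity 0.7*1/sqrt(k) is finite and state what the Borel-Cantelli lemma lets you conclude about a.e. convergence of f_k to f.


Step 1: List the terms 0.7*1/sqrt(k) for k = 1 to 9:
  k=1: 0.7
  k=2: 0.494975
  k=3: 0.404145
  k=4: 0.35
  k=5: 0.31305
  k=6: 0.285774
  k=7: 0.264575
  k=8: 0.247487
  k=9: 0.233333
Step 2: Partial sum = 0.7 + 0.494975 + 0.404145 + 0.35 + 0.31305 + 0.285774 + 0.264575 + 0.247487 + 0.233333
     = 3.293339
Step 3: The full series sum_(k>=1) 0.7*1/sqrt(k) diverges (p-series with p = 1/2 <= 1; a nonzero constant multiple of a divergent series diverges).
Step 4: The (first) Borel-Cantelli lemma requires a summable sequence of measures, so it does not apply here;
        from this bound alone no conclusion about a.e. convergence can be drawn (convergence in measure still
        gives an a.e.-convergent subsequence, but not a.e. convergence of the whole sequence).
Conclusion: series diverges; Borel-Cantelli is inconclusive about a.e. convergence of f_k.


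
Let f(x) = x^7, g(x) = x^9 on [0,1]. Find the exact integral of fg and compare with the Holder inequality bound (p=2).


Step 1: Exact integral of f*g = integral(x^16, 0, 1) = 1/17
     = 0.058824
Step 2: Holder bound with p=2, q=2:
  ||f||_p = (integral x^14 dx)^(1/2) = (1/15)^(1/2) = 0.258199
  ||g||_q = (integral x^18 dx)^(1/2) = (1/19)^(1/2) = 0.229416
Step 3: Holder bound = ||f||_p * ||g||_q = 0.258199 * 0.229416 = 0.059235
Verification: 0.058824 <= 0.059235 (Holder holds)


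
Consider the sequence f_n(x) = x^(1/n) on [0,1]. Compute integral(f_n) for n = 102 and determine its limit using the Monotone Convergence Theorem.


At n = 102: f_102(x) = x^(1/102).
Step 1: integral(x^(1/102), 0, 1) = [x^(1/102+1) / (1/102+1)] from 0 to 1
     = 1 / (1/102 + 1) = 1 / ((102+1)/102) = 102/(102+1)
     = 102/103 = 0.990291
Step 2: As n -> infinity, f_n(x) = x^(1/n) -> 1 for x in (0,1], and f_n is increasing in n.
By MCT, lim_n integral(f_n) = integral(lim_n f_n) = integral(1, 0, 1) = 1.
Step 3: Verify convergence: 102/103 = 0.990291 -> 1


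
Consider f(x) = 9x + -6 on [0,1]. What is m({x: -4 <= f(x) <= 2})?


f^(-1)([-4, 2]) = {x : -4 <= 9x + -6 <= 2}
Solving: (-4 - -6)/9 <= x <= (2 - -6)/9
= [0.222222, 0.888889]
Intersecting with [0,1]: [0.222222, 0.888889]
Measure = 0.888889 - 0.222222 = 0.666667


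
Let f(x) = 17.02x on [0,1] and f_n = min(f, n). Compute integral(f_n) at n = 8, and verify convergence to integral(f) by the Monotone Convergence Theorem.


f(x) = 17.02x on [0,1]; f_n(x) = min(17.02x, n). At n = 8:
Step 1: f(x) reaches 8 at x = 8/17.02 = 0.470035
Step 2: integral(f_8) = integral(17.02x, 0, 0.470035) + integral(8, 0.470035, 1)
       = 17.02*0.470035^2/2 + 8*(1 - 0.470035)
       = 1.880141 + 4.239718
       = 6.119859
Step 3: As n -> infinity, f_n increases to f, so by MCT integral(f_n) -> integral(f) = 17.02/2 = 8.51.
Convergence: integral(f_8) = 6.119859 -> 8.51 as n -> infinity


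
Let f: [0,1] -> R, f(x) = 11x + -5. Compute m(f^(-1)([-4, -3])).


f^(-1)([-4, -3]) = {x : -4 <= 11x + -5 <= -3}
Solving: (-4 - -5)/11 <= x <= (-3 - -5)/11
= [0.090909, 0.181818]
Intersecting with [0,1]: [0.090909, 0.181818]
Measure = 0.181818 - 0.090909 = 0.090909


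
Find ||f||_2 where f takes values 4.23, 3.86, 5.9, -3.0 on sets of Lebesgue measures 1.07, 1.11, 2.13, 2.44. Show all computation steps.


Step 1: Compute |f_i|^2 for each value:
  |4.23|^2 = 17.8929
  |3.86|^2 = 14.8996
  |5.9|^2 = 34.81
  |-3.0|^2 = 9
Step 2: Multiply by measures and sum:
  17.8929 * 1.07 = 19.145403
  14.8996 * 1.11 = 16.538556
  34.81 * 2.13 = 74.1453
  9 * 2.44 = 21.96
Sum = 19.145403 + 16.538556 + 74.1453 + 21.96 = 131.789259
Step 3: Take the p-th root:
||f||_2 = (131.789259)^(1/2) = 11.47995


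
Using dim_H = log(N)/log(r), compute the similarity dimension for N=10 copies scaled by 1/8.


For a self-similar set with N copies scaled by 1/r:
dim_H = log(N)/log(r) = log(10)/log(8)
= 2.302585/2.079442
= 1.107309


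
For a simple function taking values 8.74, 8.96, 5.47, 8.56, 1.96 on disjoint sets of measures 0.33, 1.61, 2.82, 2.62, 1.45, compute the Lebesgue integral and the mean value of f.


Step 1: Integral = sum(value_i * measure_i)
= 8.74*0.33 + 8.96*1.61 + 5.47*2.82 + 8.56*2.62 + 1.96*1.45
= 2.8842 + 14.4256 + 15.4254 + 22.4272 + 2.842
= 58.0044
Step 2: Total measure of domain = 0.33 + 1.61 + 2.82 + 2.62 + 1.45 = 8.83
Step 3: Average value = 58.0044 / 8.83 = 6.569015


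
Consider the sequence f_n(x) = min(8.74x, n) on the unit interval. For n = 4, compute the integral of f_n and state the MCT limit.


f(x) = 8.74x on [0,1]; f_n(x) = min(8.74x, n). At n = 4:
Step 1: f(x) reaches 4 at x = 4/8.74 = 0.457666
Step 2: integral(f_4) = integral(8.74x, 0, 0.457666) + integral(4, 0.457666, 1)
       = 8.74*0.457666^2/2 + 4*(1 - 0.457666)
       = 0.915332 + 2.169336
       = 3.084668
Step 3: As n -> infinity, f_n increases to f, so by MCT integral(f_n) -> integral(f) = 8.74/2 = 4.37.
Convergence: integral(f_4) = 3.084668 -> 4.37 as n -> infinity


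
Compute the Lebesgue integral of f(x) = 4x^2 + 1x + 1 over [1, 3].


The Lebesgue integral of a Riemann-integrable function agrees with the Riemann integral.
Antiderivative F(x) = (4/3)x^3 + (1/2)x^2 + 1x
F(3) = (4/3)*3^3 + (1/2)*3^2 + 1*3
     = (4/3)*27 + (1/2)*9 + 1*3
     = 36 + 4.5 + 3
     = 43.5
F(1) = 2.833333
Integral = F(3) - F(1) = 43.5 - 2.833333 = 40.666667


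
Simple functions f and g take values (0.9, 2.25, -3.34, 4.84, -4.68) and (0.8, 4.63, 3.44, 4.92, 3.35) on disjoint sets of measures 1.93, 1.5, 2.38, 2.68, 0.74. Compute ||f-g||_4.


Step 1: Compute differences f_i - g_i:
  0.9 - 0.8 = 0.1
  2.25 - 4.63 = -2.38
  -3.34 - 3.44 = -6.78
  4.84 - 4.92 = -0.08
  -4.68 - 3.35 = -8.03
Step 2: Compute |diff|^4 * measure for each set:
  |0.1|^4 * 1.93 = 1.000000e-04 * 1.93 = 1.930000e-04
  |-2.38|^4 * 1.5 = 32.085427 * 1.5 = 48.128141
  |-6.78|^4 * 2.38 = 2113.093799 * 2.38 = 5029.163241
  |-0.08|^4 * 2.68 = 4.096000e-05 * 2.68 = 1.097728e-04
  |-8.03|^4 * 0.74 = 4157.786465 * 0.74 = 3076.761984
Step 3: Sum = 8154.053668
Step 4: ||f-g||_4 = (8154.053668)^(1/4) = 9.502621


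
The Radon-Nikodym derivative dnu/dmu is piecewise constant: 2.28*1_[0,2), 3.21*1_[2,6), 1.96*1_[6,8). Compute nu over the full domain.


Integrate each piece of the Radon-Nikodym derivative:
Step 1: integral_0^2 2.28 dx = 2.28*(2-0) = 2.28*2 = 4.56
Step 2: integral_2^6 3.21 dx = 3.21*(6-2) = 3.21*4 = 12.84
Step 3: integral_6^8 1.96 dx = 1.96*(8-6) = 1.96*2 = 3.92
Total: 4.56 + 12.84 + 3.92 = 21.32


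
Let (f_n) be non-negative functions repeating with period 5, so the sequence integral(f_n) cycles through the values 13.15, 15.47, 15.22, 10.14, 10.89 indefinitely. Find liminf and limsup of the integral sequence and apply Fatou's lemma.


The sequence (integral(f_n)) is periodic with period 5, repeating the values 13.15, 15.47, 15.22, 10.14, 10.89 indefinitely.
Step 1: For a periodic sequence, every tail (a_m, a_(m+1), ...) contains all 5 period values infinitely often.
Step 2: Hence inf of every tail = min of the period values = min(13.15, 15.47, 15.22, 10.14, 10.89) = 10.14.
        liminf_n integral(f_n) = sup over m of (inf of tail from m) = 10.14.
Step 3: Similarly sup of every tail = max of the period values = 15.47.
        limsup_n integral(f_n) = 15.47.
Step 4: Fatou's lemma: integral(liminf_n f_n) <= liminf_n integral(f_n) = 10.14.
        So the integral of the pointwise liminf is at most 10.14.


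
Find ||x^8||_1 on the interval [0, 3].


Step 1: ||f||_1 = (integral_0^3 |x^8|^1 dx)^(1/1)
     = (integral_0^3 x^8 dx)^(1/1)
Step 2: integral_0^3 x^8 dx = [x^9/(9)] from 0 to 3 = 3^9/9
     = 19683/9 = 2187
Step 3: ||f||_1 = (2187)^(1/1) = 2187


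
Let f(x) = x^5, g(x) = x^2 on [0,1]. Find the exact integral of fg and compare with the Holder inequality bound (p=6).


Step 1: Exact integral of f*g = integral(x^7, 0, 1) = 1/8
     = 0.125
Step 2: Holder bound with p=6, q=1.2:
  ||f||_p = (integral x^30 dx)^(1/6) = (1/31)^(1/6) = 0.564209
  ||g||_q = (integral x^2.4 dx)^(1/1.2) = (1/3.4)^(1/1.2) = 0.360662
Step 3: Holder bound = ||f||_p * ||g||_q = 0.564209 * 0.360662 = 0.203489
Verification: 0.125 <= 0.203489 (Holder holds)


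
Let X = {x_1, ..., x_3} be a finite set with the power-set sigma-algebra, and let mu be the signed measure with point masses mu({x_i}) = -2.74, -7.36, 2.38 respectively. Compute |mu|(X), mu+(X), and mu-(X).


Step 1: Every measurable set is a union of atoms (the cells / points), so a Hahn decomposition is
  obtained by grouping atoms by sign: P = union of atoms with mu > 0, N = union of the remaining atoms.
  Atoms in P (indices): 3;  atoms in N (indices): 1, 2
  Positive values: 2.38
  Negative values: -2.74, -7.36
Step 2: mu+(X) = mu(P) = sum of positive atom values = 2.38
Step 3: mu-(X) = -mu(N) = sum of |negative atom values| = 10.1
Step 4: |mu|(X) = mu+(X) + mu-(X) = 2.38 + 10.1 = 12.48


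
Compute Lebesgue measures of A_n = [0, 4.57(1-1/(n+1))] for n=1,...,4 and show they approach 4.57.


By continuity of measure from below: if A_n increases to A, then m(A_n) -> m(A).
Here A = [0, 4.57], so m(A) = 4.57
Step 1: a_1 = 4.57*(1 - 1/2) = 2.285, m(A_1) = 2.285
Step 2: a_2 = 4.57*(1 - 1/3) = 3.0467, m(A_2) = 3.0467
Step 3: a_3 = 4.57*(1 - 1/4) = 3.4275, m(A_3) = 3.4275
Step 4: a_4 = 4.57*(1 - 1/5) = 3.656, m(A_4) = 3.656
Limit: m(A_n) -> m([0,4.57]) = 4.57


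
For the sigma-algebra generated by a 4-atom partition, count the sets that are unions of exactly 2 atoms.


Each element of F is a union of some subset of the 4 atoms.
Elements that are unions of exactly 2 atoms correspond to 2-element subsets of the 4 atoms.
Count = C(4, 2) = 4! / (2! * 2!) = 6.


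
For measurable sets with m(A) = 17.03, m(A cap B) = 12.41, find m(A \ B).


m(A \ B) = m(A) - m(A n B)
= 17.03 - 12.41
= 4.62


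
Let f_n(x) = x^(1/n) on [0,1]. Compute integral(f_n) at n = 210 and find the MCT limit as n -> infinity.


At n = 210: f_210(x) = x^(1/210).
Step 1: integral(x^(1/210), 0, 1) = [x^(1/210+1) / (1/210+1)] from 0 to 1
     = 1 / (1/210 + 1) = 1 / ((210+1)/210) = 210/(210+1)
     = 210/211 = 0.995261
Step 2: As n -> infinity, f_n(x) = x^(1/n) -> 1 for x in (0,1], and f_n is increasing in n.
By MCT, lim_n integral(f_n) = integral(lim_n f_n) = integral(1, 0, 1) = 1.
Step 3: Verify convergence: 210/211 = 0.995261 -> 1


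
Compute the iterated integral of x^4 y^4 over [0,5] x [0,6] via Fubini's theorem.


By Fubini's theorem, the double integral factors as a product of single integrals:
Step 1: integral_0^5 x^4 dx = [x^5/5] from 0 to 5
     = 5^5/5 = 625
Step 2: integral_0^6 y^4 dy = [y^5/5] from 0 to 6
     = 6^5/5 = 1555.2
Step 3: Double integral = 625 * 1555.2 = 972000


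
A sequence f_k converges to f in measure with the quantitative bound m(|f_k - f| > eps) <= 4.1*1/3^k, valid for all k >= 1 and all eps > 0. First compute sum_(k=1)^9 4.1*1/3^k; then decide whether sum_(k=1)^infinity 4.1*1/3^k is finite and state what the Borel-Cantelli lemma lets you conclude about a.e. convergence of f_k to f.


Step 1: List the terms 4.1*1/3^k for k = 1 to 9:
  k=1: 1.366667
  k=2: 0.455556
  k=3: 0.151852
  k=4: 0.050617
  k=5: 0.016872
  k=6: 0.005624
  k=7: 0.001875
  k=8: 6.249047e-04
  k=9: 2.083016e-04
Step 2: Partial sum = 1.366667 + 0.455556 + 0.151852 + 0.050617 + 0.016872 + 0.005624 + 0.001875 + 6.249047e-04 + 2.083016e-04
     = 2.049896
Step 3: The full series sum_(k>=1) 4.1*1/3^k converges (geometric series with ratio 1/3 < 1; a constant multiple of a convergent series converges).
Step 4: Fix eps > 0. Since sum_k m(|f_k - f| > eps) < infinity, the Borel-Cantelli lemma gives
        m(limsup_k {|f_k - f| > eps}) = 0, i.e. for a.e. x, |f_k(x) - f(x)| <= eps for all large k.
        Applying this with eps = 1/j for j = 1, 2, ... and intersecting the countably many full-measure sets,
        for a.e. x we get limsup_k |f_k(x) - f(x)| <= 1/j for every j, hence f_k -> f almost everywhere.
Conclusion: series converges; Borel-Cantelli yields f_k -> f a.e.


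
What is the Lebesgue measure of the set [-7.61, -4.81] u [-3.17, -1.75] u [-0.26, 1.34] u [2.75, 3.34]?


For pairwise disjoint intervals, m(union) = sum of lengths.
= (-4.81 - -7.61) + (-1.75 - -3.17) + (1.34 - -0.26) + (3.34 - 2.75)
= 2.8 + 1.42 + 1.6 + 0.59
= 6.41


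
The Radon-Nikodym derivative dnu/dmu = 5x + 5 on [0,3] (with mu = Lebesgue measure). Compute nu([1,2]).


nu(A) = integral_A (dnu/dmu) dmu = integral_1^2 (5x + 5) dx
Step 1: Antiderivative F(x) = (5/2)x^2 + 5x
Step 2: F(2) = (5/2)*2^2 + 5*2 = 10 + 10 = 20
Step 3: F(1) = (5/2)*1^2 + 5*1 = 2.5 + 5 = 7.5
Step 4: nu([1,2]) = F(2) - F(1) = 20 - 7.5 = 12.5


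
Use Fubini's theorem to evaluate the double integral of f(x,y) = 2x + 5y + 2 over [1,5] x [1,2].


By Fubini, integrate in x first, then y.
Step 1: Fix y, integrate over x in [1,5]:
  integral(2x + 5y + 2, x=1..5)
  = 2*(5^2 - 1^2)/2 + (5y + 2)*(5 - 1)
  = 24 + (5y + 2)*4
  = 24 + 20y + 8
  = 32 + 20y
Step 2: Integrate over y in [1,2]:
  integral(32 + 20y, y=1..2)
  = 32*1 + 20*(2^2 - 1^2)/2
  = 32 + 30
  = 62


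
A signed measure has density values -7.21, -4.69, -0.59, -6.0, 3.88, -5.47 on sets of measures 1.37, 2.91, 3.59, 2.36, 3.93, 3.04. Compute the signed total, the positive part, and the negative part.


Step 1: Compute signed measure on each set:
  Set 1: -7.21 * 1.37 = -9.8777
  Set 2: -4.69 * 2.91 = -13.6479
  Set 3: -0.59 * 3.59 = -2.1181
  Set 4: -6.0 * 2.36 = -14.16
  Set 5: 3.88 * 3.93 = 15.2484
  Set 6: -5.47 * 3.04 = -16.6288
Step 2: Total signed measure = (-9.8777) + (-13.6479) + (-2.1181) + (-14.16) + (15.2484) + (-16.6288)
     = -41.1841
Step 3: Positive part mu+(X) = sum of positive contributions = 15.2484
Step 4: Negative part mu-(X) = |sum of negative contributions| = 56.4325


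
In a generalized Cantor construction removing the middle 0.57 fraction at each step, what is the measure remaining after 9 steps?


Step 1: At each step, fraction remaining = 1 - 0.57 = 0.43
Step 2: After 9 steps, measure = (0.43)^9
Result = 5.025926e-04


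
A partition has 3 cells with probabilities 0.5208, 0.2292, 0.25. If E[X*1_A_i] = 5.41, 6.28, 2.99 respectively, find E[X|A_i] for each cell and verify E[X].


For each cell A_i: E[X|A_i] = E[X*1_A_i] / P(A_i)
Step 1: E[X|A_1] = 5.41 / 0.5208 = 10.387865
Step 2: E[X|A_2] = 6.28 / 0.2292 = 27.399651
Step 3: E[X|A_3] = 2.99 / 0.25 = 11.96
Verification: E[X] = sum E[X*1_A_i] = 5.41 + 6.28 + 2.99 = 14.68


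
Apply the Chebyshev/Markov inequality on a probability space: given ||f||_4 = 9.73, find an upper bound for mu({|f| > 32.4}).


Chebyshev/Markov inequality: mu(|f| > eps) <= (||f||_p / eps)^p
Step 1: ||f||_4 / eps = 9.73 / 32.4 = 0.300309
Step 2: Raise to power p = 4:
  (0.300309)^4 = 0.008133
Step 3: Therefore mu(|f| > 32.4) <= 0.008133


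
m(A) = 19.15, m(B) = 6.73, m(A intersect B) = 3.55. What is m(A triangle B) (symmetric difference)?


m(A Delta B) = m(A) + m(B) - 2*m(A n B)
= 19.15 + 6.73 - 2*3.55
= 19.15 + 6.73 - 7.1
= 18.78


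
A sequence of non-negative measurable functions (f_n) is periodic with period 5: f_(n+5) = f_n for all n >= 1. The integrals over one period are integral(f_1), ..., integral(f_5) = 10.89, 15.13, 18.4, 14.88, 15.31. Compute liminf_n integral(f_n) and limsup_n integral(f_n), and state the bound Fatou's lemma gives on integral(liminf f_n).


The sequence (integral(f_n)) is periodic with period 5, repeating the values 10.89, 15.13, 18.4, 14.88, 15.31 indefinitely.
Step 1: For a periodic sequence, every tail (a_m, a_(m+1), ...) contains all 5 period values infinitely often.
Step 2: Hence inf of every tail = min of the period values = min(10.89, 15.13, 18.4, 14.88, 15.31) = 10.89.
        liminf_n integral(f_n) = sup over m of (inf of tail from m) = 10.89.
Step 3: Similarly sup of every tail = max of the period values = 18.4.
        limsup_n integral(f_n) = 18.4.
Step 4: Fatou's lemma: integral(liminf_n f_n) <= liminf_n integral(f_n) = 10.89.
        So the integral of the pointwise liminf is at most 10.89.


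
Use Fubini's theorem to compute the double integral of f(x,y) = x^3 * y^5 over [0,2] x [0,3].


By Fubini's theorem, the double integral factors as a product of single integrals:
Step 1: integral_0^2 x^3 dx = [x^4/4] from 0 to 2
     = 2^4/4 = 4
Step 2: integral_0^3 y^5 dy = [y^6/6] from 0 to 3
     = 3^6/6 = 121.5
Step 3: Double integral = 4 * 121.5 = 486


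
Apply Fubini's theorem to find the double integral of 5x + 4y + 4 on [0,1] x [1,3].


By Fubini, integrate in x first, then y.
Step 1: Fix y, integrate over x in [0,1]:
  integral(5x + 4y + 4, x=0..1)
  = 5*(1^2 - 0^2)/2 + (4y + 4)*(1 - 0)
  = 2.5 + (4y + 4)*1
  = 2.5 + 4y + 4
  = 6.5 + 4y
Step 2: Integrate over y in [1,3]:
  integral(6.5 + 4y, y=1..3)
  = 6.5*2 + 4*(3^2 - 1^2)/2
  = 13 + 16
  = 29


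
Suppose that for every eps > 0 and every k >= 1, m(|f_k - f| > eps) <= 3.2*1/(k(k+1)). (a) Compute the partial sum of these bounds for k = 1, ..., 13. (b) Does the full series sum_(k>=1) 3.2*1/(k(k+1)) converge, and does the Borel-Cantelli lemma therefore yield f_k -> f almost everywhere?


Step 1: List the terms 3.2*1/(k(k+1)) for k = 1 to 13:
  k=1: 1.6
  k=2: 0.533333
  k=3: 0.266667
  k=4: 0.16
  k=5: 0.106667
  k=6: 0.07619
  k=7: 0.057143
  k=8: 0.044444
  k=9: 0.035556
  k=10: 0.029091
  k=11: 0.024242
  k=12: 0.020513
  k=13: 0.017582
Step 2: Partial sum = 1.6 + 0.533333 + 0.266667 + 0.16 + 0.106667 + 0.07619 + 0.057143 + 0.044444 + 0.035556 + 0.029091 + 0.024242 + 0.020513 + 0.017582
     = 2.971429
Step 3: The full series sum_(k>=1) 3.2*1/(k(k+1)) converges (telescoping series sum 1/(k(k+1)) = 1; a constant multiple of a convergent series converges).
Step 4: Fix eps > 0. Since sum_k m(|f_k - f| > eps) < infinity, the Borel-Cantelli lemma gives
        m(limsup_k {|f_k - f| > eps}) = 0, i.e. for a.e. x, |f_k(x) - f(x)| <= eps for all large k.
        Applying this with eps = 1/j for j = 1, 2, ... and intersecting the countably many full-measure sets,
        for a.e. x we get limsup_k |f_k(x) - f(x)| <= 1/j for every j, hence f_k -> f almost everywhere.
Conclusion: series converges; Borel-Cantelli yields f_k -> f a.e.


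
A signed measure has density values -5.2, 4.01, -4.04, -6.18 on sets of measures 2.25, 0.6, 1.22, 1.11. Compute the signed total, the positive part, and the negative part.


Step 1: Compute signed measure on each set:
  Set 1: -5.2 * 2.25 = -11.7
  Set 2: 4.01 * 0.6 = 2.406
  Set 3: -4.04 * 1.22 = -4.9288
  Set 4: -6.18 * 1.11 = -6.8598
Step 2: Total signed measure = (-11.7) + (2.406) + (-4.9288) + (-6.8598)
     = -21.0826
Step 3: Positive part mu+(X) = sum of positive contributions = 2.406
Step 4: Negative part mu-(X) = |sum of negative contributions| = 23.4886


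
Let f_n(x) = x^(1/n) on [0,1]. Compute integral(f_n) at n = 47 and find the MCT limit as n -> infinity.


At n = 47: f_47(x) = x^(1/47).
Step 1: integral(x^(1/47), 0, 1) = [x^(1/47+1) / (1/47+1)] from 0 to 1
     = 1 / (1/47 + 1) = 1 / ((47+1)/47) = 47/(47+1)
     = 47/48 = 0.979167
Step 2: As n -> infinity, f_n(x) = x^(1/n) -> 1 for x in (0,1], and f_n is increasing in n.
By MCT, lim_n integral(f_n) = integral(lim_n f_n) = integral(1, 0, 1) = 1.
Step 3: Verify convergence: 47/48 = 0.979167 -> 1


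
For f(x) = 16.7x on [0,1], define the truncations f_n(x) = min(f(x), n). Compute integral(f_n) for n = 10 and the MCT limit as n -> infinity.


f(x) = 16.7x on [0,1]; f_n(x) = min(16.7x, n). At n = 10:
Step 1: f(x) reaches 10 at x = 10/16.7 = 0.598802
Step 2: integral(f_10) = integral(16.7x, 0, 0.598802) + integral(10, 0.598802, 1)
       = 16.7*0.598802^2/2 + 10*(1 - 0.598802)
       = 2.994012 + 4.011976
       = 7.005988
Step 3: As n -> infinity, f_n increases to f, so by MCT integral(f_n) -> integral(f) = 16.7/2 = 8.35.
Convergence: integral(f_10) = 7.005988 -> 8.35 as n -> infinity


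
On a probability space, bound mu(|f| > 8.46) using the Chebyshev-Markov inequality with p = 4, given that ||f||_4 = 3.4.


Chebyshev/Markov inequality: mu(|f| > eps) <= (||f||_p / eps)^p
Step 1: ||f||_4 / eps = 3.4 / 8.46 = 0.401891
Step 2: Raise to power p = 4:
  (0.401891)^4 = 0.026088
Step 3: Therefore mu(|f| > 8.46) <= 0.026088


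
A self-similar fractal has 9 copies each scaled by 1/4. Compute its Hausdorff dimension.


For a self-similar set with N copies scaled by 1/r:
dim_H = log(N)/log(r) = log(9)/log(4)
= 2.197225/1.386294
= 1.584963


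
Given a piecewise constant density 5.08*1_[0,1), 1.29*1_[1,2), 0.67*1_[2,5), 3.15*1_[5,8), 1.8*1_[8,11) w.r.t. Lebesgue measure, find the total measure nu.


Integrate each piece of the Radon-Nikodym derivative:
Step 1: integral_0^1 5.08 dx = 5.08*(1-0) = 5.08*1 = 5.08
Step 2: integral_1^2 1.29 dx = 1.29*(2-1) = 1.29*1 = 1.29
Step 3: integral_2^5 0.67 dx = 0.67*(5-2) = 0.67*3 = 2.01
Step 4: integral_5^8 3.15 dx = 3.15*(8-5) = 3.15*3 = 9.45
Step 5: integral_8^11 1.8 dx = 1.8*(11-8) = 1.8*3 = 5.4
Total: 5.08 + 1.29 + 2.01 + 9.45 + 5.4 = 23.23


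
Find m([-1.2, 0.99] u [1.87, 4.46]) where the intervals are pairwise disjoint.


For pairwise disjoint intervals, m(union) = sum of lengths.
= (0.99 - -1.2) + (4.46 - 1.87)
= 2.19 + 2.59
= 4.78


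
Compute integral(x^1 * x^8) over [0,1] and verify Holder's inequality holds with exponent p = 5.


Step 1: Exact integral of f*g = integral(x^9, 0, 1) = 1/10
     = 0.1
Step 2: Holder bound with p=5, q=1.25:
  ||f||_p = (integral x^5 dx)^(1/5) = (1/6)^(1/5) = 0.698827
  ||g||_q = (integral x^10 dx)^(1/1.25) = (1/11)^(1/1.25) = 0.146854
Step 3: Holder bound = ||f||_p * ||g||_q = 0.698827 * 0.146854 = 0.102626
Verification: 0.1 <= 0.102626 (Holder holds)


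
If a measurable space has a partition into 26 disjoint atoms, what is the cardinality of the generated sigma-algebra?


Each element of the sigma-algebra is a union of some subset of the 26 atoms.
The number of such subsets is 2^26 = 67108864.


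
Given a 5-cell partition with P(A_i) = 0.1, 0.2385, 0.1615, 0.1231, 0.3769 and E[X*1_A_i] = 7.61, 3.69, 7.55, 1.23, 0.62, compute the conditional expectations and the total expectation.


For each cell A_i: E[X|A_i] = E[X*1_A_i] / P(A_i)
Step 1: E[X|A_1] = 7.61 / 0.1 = 76.1
Step 2: E[X|A_2] = 3.69 / 0.2385 = 15.471698
Step 3: E[X|A_3] = 7.55 / 0.1615 = 46.749226
Step 4: E[X|A_4] = 1.23 / 0.1231 = 9.991877
Step 5: E[X|A_5] = 0.62 / 0.3769 = 1.644999
Verification: E[X] = sum E[X*1_A_i] = 7.61 + 3.69 + 7.55 + 1.23 + 0.62 = 20.7


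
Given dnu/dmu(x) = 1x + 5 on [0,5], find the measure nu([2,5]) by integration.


nu(A) = integral_A (dnu/dmu) dmu = integral_2^5 (1x + 5) dx
Step 1: Antiderivative F(x) = (1/2)x^2 + 5x
Step 2: F(5) = (1/2)*5^2 + 5*5 = 12.5 + 25 = 37.5
Step 3: F(2) = (1/2)*2^2 + 5*2 = 2 + 10 = 12
Step 4: nu([2,5]) = F(5) - F(2) = 37.5 - 12 = 25.5


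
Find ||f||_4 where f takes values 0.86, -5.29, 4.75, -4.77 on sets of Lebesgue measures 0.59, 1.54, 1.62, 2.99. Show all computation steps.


Step 1: Compute |f_i|^4 for each value:
  |0.86|^4 = 0.547008
  |-5.29|^4 = 783.109853
  |4.75|^4 = 509.066406
  |-4.77|^4 = 517.694458
Step 2: Multiply by measures and sum:
  0.547008 * 0.59 = 0.322735
  783.109853 * 1.54 = 1205.989173
  509.066406 * 1.62 = 824.687578
  517.694458 * 2.99 = 1547.906431
Sum = 0.322735 + 1205.989173 + 824.687578 + 1547.906431 = 3578.905917
Step 3: Take the p-th root:
||f||_4 = (3578.905917)^(1/4) = 7.734595


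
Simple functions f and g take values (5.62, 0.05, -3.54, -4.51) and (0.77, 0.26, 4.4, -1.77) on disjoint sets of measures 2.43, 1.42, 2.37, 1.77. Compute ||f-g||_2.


Step 1: Compute differences f_i - g_i:
  5.62 - 0.77 = 4.85
  0.05 - 0.26 = -0.21
  -3.54 - 4.4 = -7.94
  -4.51 - -1.77 = -2.74
Step 2: Compute |diff|^2 * measure for each set:
  |4.85|^2 * 2.43 = 23.5225 * 2.43 = 57.159675
  |-0.21|^2 * 1.42 = 0.0441 * 1.42 = 0.062622
  |-7.94|^2 * 2.37 = 63.0436 * 2.37 = 149.413332
  |-2.74|^2 * 1.77 = 7.5076 * 1.77 = 13.288452
Step 3: Sum = 219.924081
Step 4: ||f-g||_2 = (219.924081)^(1/2) = 14.829838


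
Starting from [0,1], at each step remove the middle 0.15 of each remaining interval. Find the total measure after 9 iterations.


Step 1: At each step, fraction remaining = 1 - 0.15 = 0.85
Step 2: After 9 steps, measure = (0.85)^9
Result = 0.231617


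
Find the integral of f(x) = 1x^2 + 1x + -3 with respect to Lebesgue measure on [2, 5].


The Lebesgue integral of a Riemann-integrable function agrees with the Riemann integral.
Antiderivative F(x) = (1/3)x^3 + (1/2)x^2 + -3x
F(5) = (1/3)*5^3 + (1/2)*5^2 + -3*5
     = (1/3)*125 + (1/2)*25 + -3*5
     = 41.666667 + 12.5 + -15
     = 39.166667
F(2) = -1.333333
Integral = F(5) - F(2) = 39.166667 - -1.333333 = 40.5


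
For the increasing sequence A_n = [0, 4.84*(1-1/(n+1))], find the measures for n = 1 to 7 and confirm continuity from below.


By continuity of measure from below: if A_n increases to A, then m(A_n) -> m(A).
Here A = [0, 4.84], so m(A) = 4.84
Step 1: a_1 = 4.84*(1 - 1/2) = 2.42, m(A_1) = 2.42
Step 2: a_2 = 4.84*(1 - 1/3) = 3.2267, m(A_2) = 3.2267
Step 3: a_3 = 4.84*(1 - 1/4) = 3.63, m(A_3) = 3.63
Step 4: a_4 = 4.84*(1 - 1/5) = 3.872, m(A_4) = 3.872
Step 5: a_5 = 4.84*(1 - 1/6) = 4.0333, m(A_5) = 4.0333
Step 6: a_6 = 4.84*(1 - 1/7) = 4.1486, m(A_6) = 4.1486
Step 7: a_7 = 4.84*(1 - 1/8) = 4.235, m(A_7) = 4.235
Limit: m(A_n) -> m([0,4.84]) = 4.84


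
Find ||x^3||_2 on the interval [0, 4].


Step 1: ||f||_2 = (integral_0^4 |x^3|^2 dx)^(1/2)
     = (integral_0^4 x^6 dx)^(1/2)
Step 2: integral_0^4 x^6 dx = [x^7/(7)] from 0 to 4 = 4^7/7
     = 16384/7 = 2340.571429
Step 3: ||f||_2 = (2340.571429)^(1/2) = 48.379453


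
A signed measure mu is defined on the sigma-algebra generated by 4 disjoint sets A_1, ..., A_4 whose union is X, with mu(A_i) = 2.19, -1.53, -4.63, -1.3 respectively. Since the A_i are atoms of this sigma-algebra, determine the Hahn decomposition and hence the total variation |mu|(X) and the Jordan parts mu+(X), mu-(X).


Step 1: Every measurable set is a union of atoms (the cells / points), so a Hahn decomposition is
  obtained by grouping atoms by sign: P = union of atoms with mu > 0, N = union of the remaining atoms.
  Atoms in P (indices): 1;  atoms in N (indices): 2, 3, 4
  Positive values: 2.19
  Negative values: -1.53, -4.63, -1.3
Step 2: mu+(X) = mu(P) = sum of positive atom values = 2.19
Step 3: mu-(X) = -mu(N) = sum of |negative atom values| = 7.46
Step 4: |mu|(X) = mu+(X) + mu-(X) = 2.19 + 7.46 = 9.65


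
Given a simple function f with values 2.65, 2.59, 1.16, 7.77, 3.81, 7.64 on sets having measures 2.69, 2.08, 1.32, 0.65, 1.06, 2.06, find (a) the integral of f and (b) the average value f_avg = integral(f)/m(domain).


Step 1: Integral = sum(value_i * measure_i)
= 2.65*2.69 + 2.59*2.08 + 1.16*1.32 + 7.77*0.65 + 3.81*1.06 + 7.64*2.06
= 7.1285 + 5.3872 + 1.5312 + 5.0505 + 4.0386 + 15.7384
= 38.8744
Step 2: Total measure of domain = 2.69 + 2.08 + 1.32 + 0.65 + 1.06 + 2.06 = 9.86
Step 3: Average value = 38.8744 / 9.86 = 3.942637


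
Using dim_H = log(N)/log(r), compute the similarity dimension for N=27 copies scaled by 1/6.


For a self-similar set with N copies scaled by 1/r:
dim_H = log(N)/log(r) = log(27)/log(6)
= 3.295837/1.791759
= 1.839442


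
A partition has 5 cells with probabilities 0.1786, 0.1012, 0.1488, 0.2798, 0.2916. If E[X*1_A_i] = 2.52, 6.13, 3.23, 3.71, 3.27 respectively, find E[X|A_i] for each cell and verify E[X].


For each cell A_i: E[X|A_i] = E[X*1_A_i] / P(A_i)
Step 1: E[X|A_1] = 2.52 / 0.1786 = 14.109742
Step 2: E[X|A_2] = 6.13 / 0.1012 = 60.573123
Step 3: E[X|A_3] = 3.23 / 0.1488 = 21.706989
Step 4: E[X|A_4] = 3.71 / 0.2798 = 13.259471
Step 5: E[X|A_5] = 3.27 / 0.2916 = 11.213992
Verification: E[X] = sum E[X*1_A_i] = 2.52 + 6.13 + 3.23 + 3.71 + 3.27 = 18.86


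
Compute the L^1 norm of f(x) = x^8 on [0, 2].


Step 1: ||f||_1 = (integral_0^2 |x^8|^1 dx)^(1/1)
     = (integral_0^2 x^8 dx)^(1/1)
Step 2: integral_0^2 x^8 dx = [x^9/(9)] from 0 to 2 = 2^9/9
     = 512/9 = 56.888889
Step 3: ||f||_1 = (56.888889)^(1/1) = 56.888889


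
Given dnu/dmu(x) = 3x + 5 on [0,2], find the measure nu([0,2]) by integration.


nu(A) = integral_A (dnu/dmu) dmu = integral_0^2 (3x + 5) dx
Step 1: Antiderivative F(x) = (3/2)x^2 + 5x
Step 2: F(2) = (3/2)*2^2 + 5*2 = 6 + 10 = 16
Step 3: F(0) = (3/2)*0^2 + 5*0 = 0.0 + 0 = 0.0
Step 4: nu([0,2]) = F(2) - F(0) = 16 - 0.0 = 16


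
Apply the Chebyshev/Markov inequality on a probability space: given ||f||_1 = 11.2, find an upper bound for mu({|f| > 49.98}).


Chebyshev/Markov inequality: mu(|f| > eps) <= (||f||_p / eps)^p
Step 1: ||f||_1 / eps = 11.2 / 49.98 = 0.22409
Step 2: Raise to power p = 1:
  (0.22409)^1 = 0.22409
Step 3: Therefore mu(|f| > 49.98) <= 0.22409


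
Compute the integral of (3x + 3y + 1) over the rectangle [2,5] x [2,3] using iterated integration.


By Fubini, integrate in x first, then y.
Step 1: Fix y, integrate over x in [2,5]:
  integral(3x + 3y + 1, x=2..5)
  = 3*(5^2 - 2^2)/2 + (3y + 1)*(5 - 2)
  = 31.5 + (3y + 1)*3
  = 31.5 + 9y + 3
  = 34.5 + 9y
Step 2: Integrate over y in [2,3]:
  integral(34.5 + 9y, y=2..3)
  = 34.5*1 + 9*(3^2 - 2^2)/2
  = 34.5 + 22.5
  = 57


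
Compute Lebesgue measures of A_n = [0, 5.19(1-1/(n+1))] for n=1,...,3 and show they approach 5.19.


By continuity of measure from below: if A_n increases to A, then m(A_n) -> m(A).
Here A = [0, 5.19], so m(A) = 5.19
Step 1: a_1 = 5.19*(1 - 1/2) = 2.595, m(A_1) = 2.595
Step 2: a_2 = 5.19*(1 - 1/3) = 3.46, m(A_2) = 3.46
Step 3: a_3 = 5.19*(1 - 1/4) = 3.8925, m(A_3) = 3.8925
Limit: m(A_n) -> m([0,5.19]) = 5.19


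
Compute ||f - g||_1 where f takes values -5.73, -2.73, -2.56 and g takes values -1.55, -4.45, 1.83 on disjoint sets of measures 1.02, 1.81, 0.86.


Step 1: Compute differences f_i - g_i:
  -5.73 - -1.55 = -4.18
  -2.73 - -4.45 = 1.72
  -2.56 - 1.83 = -4.39
Step 2: Compute |diff|^1 * measure for each set:
  |-4.18|^1 * 1.02 = 4.18 * 1.02 = 4.2636
  |1.72|^1 * 1.81 = 1.72 * 1.81 = 3.1132
  |-4.39|^1 * 0.86 = 4.39 * 0.86 = 3.7754
Step 3: Sum = 11.1522
Step 4: ||f-g||_1 = (11.1522)^(1/1) = 11.1522


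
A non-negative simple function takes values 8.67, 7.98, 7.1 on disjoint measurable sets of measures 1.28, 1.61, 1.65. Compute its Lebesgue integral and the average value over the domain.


Step 1: Integral = sum(value_i * measure_i)
= 8.67*1.28 + 7.98*1.61 + 7.1*1.65
= 11.0976 + 12.8478 + 11.715
= 35.6604
Step 2: Total measure of domain = 1.28 + 1.61 + 1.65 = 4.54
Step 3: Average value = 35.6604 / 4.54 = 7.854714
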